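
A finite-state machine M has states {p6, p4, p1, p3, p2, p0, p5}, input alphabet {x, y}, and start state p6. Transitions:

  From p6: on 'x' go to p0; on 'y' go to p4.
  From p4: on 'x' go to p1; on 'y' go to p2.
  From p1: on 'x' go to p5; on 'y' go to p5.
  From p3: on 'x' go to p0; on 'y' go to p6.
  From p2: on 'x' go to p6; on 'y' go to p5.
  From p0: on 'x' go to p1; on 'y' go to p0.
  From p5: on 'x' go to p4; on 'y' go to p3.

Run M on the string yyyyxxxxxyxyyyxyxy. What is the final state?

p5

p6 → p4 → p2 → p5 → p3 → p0 → p1 → p5 → p4 → p1 → p5 → p4 → p2 → p5 → p3 → p0 → p0 → p1 → p5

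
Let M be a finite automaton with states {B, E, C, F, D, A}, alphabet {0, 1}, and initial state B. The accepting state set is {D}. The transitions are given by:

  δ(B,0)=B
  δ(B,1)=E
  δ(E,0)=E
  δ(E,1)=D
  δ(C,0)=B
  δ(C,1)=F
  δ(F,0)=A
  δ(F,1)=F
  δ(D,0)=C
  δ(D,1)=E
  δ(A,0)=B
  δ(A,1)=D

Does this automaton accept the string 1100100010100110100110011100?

Trace: B -1-> E -1-> D -0-> C -0-> B -1-> E -0-> E -0-> E -0-> E -1-> D -0-> C -1-> F -0-> A -0-> B -1-> E -1-> D -0-> C -1-> F -0-> A -0-> B -1-> E -1-> D -0-> C -0-> B -1-> E -1-> D -1-> E -0-> E -0-> E
End state E is not accepting.

No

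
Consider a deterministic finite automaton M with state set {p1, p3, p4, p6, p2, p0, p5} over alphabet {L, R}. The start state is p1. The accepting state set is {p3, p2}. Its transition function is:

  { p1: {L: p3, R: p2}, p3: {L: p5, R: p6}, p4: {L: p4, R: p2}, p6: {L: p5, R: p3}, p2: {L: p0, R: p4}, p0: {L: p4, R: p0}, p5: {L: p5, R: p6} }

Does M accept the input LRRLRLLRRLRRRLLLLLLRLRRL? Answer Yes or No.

No

Trace: p1 -L-> p3 -R-> p6 -R-> p3 -L-> p5 -R-> p6 -L-> p5 -L-> p5 -R-> p6 -R-> p3 -L-> p5 -R-> p6 -R-> p3 -R-> p6 -L-> p5 -L-> p5 -L-> p5 -L-> p5 -L-> p5 -L-> p5 -R-> p6 -L-> p5 -R-> p6 -R-> p3 -L-> p5
End state p5 is not accepting.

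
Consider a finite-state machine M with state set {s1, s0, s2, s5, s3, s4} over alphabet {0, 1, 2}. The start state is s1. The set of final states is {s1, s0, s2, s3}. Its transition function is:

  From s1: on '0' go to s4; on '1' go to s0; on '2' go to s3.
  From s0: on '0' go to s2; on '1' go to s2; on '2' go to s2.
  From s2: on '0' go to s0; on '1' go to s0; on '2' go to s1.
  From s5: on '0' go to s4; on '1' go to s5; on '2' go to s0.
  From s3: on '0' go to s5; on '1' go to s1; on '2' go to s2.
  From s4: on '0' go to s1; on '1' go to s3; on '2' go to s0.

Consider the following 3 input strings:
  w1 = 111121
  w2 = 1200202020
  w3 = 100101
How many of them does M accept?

w1:
  start at s1
  read '1': s1 → s0
  read '1': s0 → s2
  read '1': s2 → s0
  read '1': s0 → s2
  read '2': s2 → s1
  read '1': s1 → s0
  end s0, accepted
w2:
  start at s1
  read '1': s1 → s0
  read '2': s0 → s2
  read '0': s2 → s0
  read '0': s0 → s2
  read '2': s2 → s1
  read '0': s1 → s4
  read '2': s4 → s0
  read '0': s0 → s2
  read '2': s2 → s1
  read '0': s1 → s4
  end s4, rejected
w3:
  start at s1
  read '1': s1 → s0
  read '0': s0 → s2
  read '0': s2 → s0
  read '1': s0 → s2
  read '0': s2 → s0
  read '1': s0 → s2
  end s2, accepted

2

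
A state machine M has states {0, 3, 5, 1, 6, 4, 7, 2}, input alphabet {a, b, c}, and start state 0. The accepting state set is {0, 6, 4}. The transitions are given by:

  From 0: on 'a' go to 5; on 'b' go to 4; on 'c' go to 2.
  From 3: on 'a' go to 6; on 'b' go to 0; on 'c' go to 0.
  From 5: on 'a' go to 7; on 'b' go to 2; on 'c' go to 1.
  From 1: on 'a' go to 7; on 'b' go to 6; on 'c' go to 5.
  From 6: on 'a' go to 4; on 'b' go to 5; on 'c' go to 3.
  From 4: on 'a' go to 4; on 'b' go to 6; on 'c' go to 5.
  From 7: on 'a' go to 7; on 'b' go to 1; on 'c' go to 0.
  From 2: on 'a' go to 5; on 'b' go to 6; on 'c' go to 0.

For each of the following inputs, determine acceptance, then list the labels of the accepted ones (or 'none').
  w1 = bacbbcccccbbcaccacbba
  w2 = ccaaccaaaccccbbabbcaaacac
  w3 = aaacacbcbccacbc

w2

w1: Trace: 0 -b-> 4 -a-> 4 -c-> 5 -b-> 2 -b-> 6 -c-> 3 -c-> 0 -c-> 2 -c-> 0 -c-> 2 -b-> 6 -b-> 5 -c-> 1 -a-> 7 -c-> 0 -c-> 2 -a-> 5 -c-> 1 -b-> 6 -b-> 5 -a-> 7  → end 7, rejected
w2: Trace: 0 -c-> 2 -c-> 0 -a-> 5 -a-> 7 -c-> 0 -c-> 2 -a-> 5 -a-> 7 -a-> 7 -c-> 0 -c-> 2 -c-> 0 -c-> 2 -b-> 6 -b-> 5 -a-> 7 -b-> 1 -b-> 6 -c-> 3 -a-> 6 -a-> 4 -a-> 4 -c-> 5 -a-> 7 -c-> 0  → end 0, accepted
w3: Trace: 0 -a-> 5 -a-> 7 -a-> 7 -c-> 0 -a-> 5 -c-> 1 -b-> 6 -c-> 3 -b-> 0 -c-> 2 -c-> 0 -a-> 5 -c-> 1 -b-> 6 -c-> 3  → end 3, rejected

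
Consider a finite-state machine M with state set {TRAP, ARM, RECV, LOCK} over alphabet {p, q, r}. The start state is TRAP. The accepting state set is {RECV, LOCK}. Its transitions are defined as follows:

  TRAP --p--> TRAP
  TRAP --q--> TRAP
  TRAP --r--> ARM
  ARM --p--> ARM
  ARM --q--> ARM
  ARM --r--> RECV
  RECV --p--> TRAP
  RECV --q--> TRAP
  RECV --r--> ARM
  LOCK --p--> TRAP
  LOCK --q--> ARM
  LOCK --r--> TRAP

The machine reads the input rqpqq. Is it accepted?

No

start at TRAP
read 'r': TRAP → ARM
read 'q': ARM → ARM
read 'p': ARM → ARM
read 'q': ARM → ARM
read 'q': ARM → ARM
End state ARM is not accepting.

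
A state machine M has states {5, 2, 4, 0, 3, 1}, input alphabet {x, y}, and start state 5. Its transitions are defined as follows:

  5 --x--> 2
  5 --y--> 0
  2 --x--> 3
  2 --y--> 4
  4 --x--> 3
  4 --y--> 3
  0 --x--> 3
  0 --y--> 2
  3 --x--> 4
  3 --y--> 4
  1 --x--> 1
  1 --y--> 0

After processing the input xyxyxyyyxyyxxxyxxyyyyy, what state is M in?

Trace: 5 -x-> 2 -y-> 4 -x-> 3 -y-> 4 -x-> 3 -y-> 4 -y-> 3 -y-> 4 -x-> 3 -y-> 4 -y-> 3 -x-> 4 -x-> 3 -x-> 4 -y-> 3 -x-> 4 -x-> 3 -y-> 4 -y-> 3 -y-> 4 -y-> 3 -y-> 4

4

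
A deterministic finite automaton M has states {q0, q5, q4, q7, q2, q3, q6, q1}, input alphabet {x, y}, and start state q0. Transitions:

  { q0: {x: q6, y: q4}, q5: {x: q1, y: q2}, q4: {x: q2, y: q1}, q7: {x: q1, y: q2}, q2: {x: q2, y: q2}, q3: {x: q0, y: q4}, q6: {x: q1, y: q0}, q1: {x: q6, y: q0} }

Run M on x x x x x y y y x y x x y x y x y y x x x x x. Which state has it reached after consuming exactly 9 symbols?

q6

start at q0
read 'x': q0 → q6
read 'x': q6 → q1
read 'x': q1 → q6
read 'x': q6 → q1
read 'x': q1 → q6
read 'y': q6 → q0
read 'y': q0 → q4
read 'y': q4 → q1
read 'x': q1 → q6
After 9 symbols: q6.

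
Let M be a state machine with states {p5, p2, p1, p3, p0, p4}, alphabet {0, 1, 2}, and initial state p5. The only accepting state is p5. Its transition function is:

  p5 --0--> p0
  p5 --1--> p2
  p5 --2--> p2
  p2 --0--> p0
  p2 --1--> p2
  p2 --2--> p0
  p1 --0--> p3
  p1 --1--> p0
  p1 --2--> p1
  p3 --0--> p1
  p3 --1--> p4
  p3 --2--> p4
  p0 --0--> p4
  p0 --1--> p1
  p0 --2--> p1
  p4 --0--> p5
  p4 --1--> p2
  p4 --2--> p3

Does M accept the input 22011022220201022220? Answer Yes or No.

No

Trace: p5 -2-> p2 -2-> p0 -0-> p4 -1-> p2 -1-> p2 -0-> p0 -2-> p1 -2-> p1 -2-> p1 -2-> p1 -0-> p3 -2-> p4 -0-> p5 -1-> p2 -0-> p0 -2-> p1 -2-> p1 -2-> p1 -2-> p1 -0-> p3
End state p3 is not accepting.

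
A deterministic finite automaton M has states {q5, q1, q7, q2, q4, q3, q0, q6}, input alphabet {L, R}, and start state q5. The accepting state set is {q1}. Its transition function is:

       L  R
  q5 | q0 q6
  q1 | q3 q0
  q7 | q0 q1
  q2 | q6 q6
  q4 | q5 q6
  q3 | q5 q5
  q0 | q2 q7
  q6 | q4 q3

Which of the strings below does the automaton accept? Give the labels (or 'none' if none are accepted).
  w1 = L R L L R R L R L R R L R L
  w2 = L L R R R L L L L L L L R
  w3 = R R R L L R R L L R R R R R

w3

w1: Trace: q5 -L-> q0 -R-> q7 -L-> q0 -L-> q2 -R-> q6 -R-> q3 -L-> q5 -R-> q6 -L-> q4 -R-> q6 -R-> q3 -L-> q5 -R-> q6 -L-> q4  → end q4, rejected
w2: Trace: q5 -L-> q0 -L-> q2 -R-> q6 -R-> q3 -R-> q5 -L-> q0 -L-> q2 -L-> q6 -L-> q4 -L-> q5 -L-> q0 -L-> q2 -R-> q6  → end q6, rejected
w3: Trace: q5 -R-> q6 -R-> q3 -R-> q5 -L-> q0 -L-> q2 -R-> q6 -R-> q3 -L-> q5 -L-> q0 -R-> q7 -R-> q1 -R-> q0 -R-> q7 -R-> q1  → end q1, accepted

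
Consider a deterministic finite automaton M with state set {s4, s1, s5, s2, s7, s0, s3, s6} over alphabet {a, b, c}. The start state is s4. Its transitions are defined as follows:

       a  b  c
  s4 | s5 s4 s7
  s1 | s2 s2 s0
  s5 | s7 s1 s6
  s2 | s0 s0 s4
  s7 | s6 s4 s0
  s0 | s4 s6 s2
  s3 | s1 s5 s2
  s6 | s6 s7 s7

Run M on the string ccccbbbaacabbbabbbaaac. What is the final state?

s0

start at s4
read 'c': s4 → s7
read 'c': s7 → s0
read 'c': s0 → s2
read 'c': s2 → s4
read 'b': s4 → s4
read 'b': s4 → s4
read 'b': s4 → s4
read 'a': s4 → s5
read 'a': s5 → s7
read 'c': s7 → s0
read 'a': s0 → s4
read 'b': s4 → s4
read 'b': s4 → s4
read 'b': s4 → s4
read 'a': s4 → s5
read 'b': s5 → s1
read 'b': s1 → s2
read 'b': s2 → s0
read 'a': s0 → s4
read 'a': s4 → s5
read 'a': s5 → s7
read 'c': s7 → s0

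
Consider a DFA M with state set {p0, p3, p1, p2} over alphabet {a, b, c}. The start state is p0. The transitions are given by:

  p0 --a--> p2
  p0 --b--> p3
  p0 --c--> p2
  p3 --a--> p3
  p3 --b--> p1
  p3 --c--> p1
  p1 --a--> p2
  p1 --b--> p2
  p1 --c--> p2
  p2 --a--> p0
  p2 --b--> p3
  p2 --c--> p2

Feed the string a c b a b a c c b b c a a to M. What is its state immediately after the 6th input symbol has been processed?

start at p0
read 'a': p0 → p2
read 'c': p2 → p2
read 'b': p2 → p3
read 'a': p3 → p3
read 'b': p3 → p1
read 'a': p1 → p2
After 6 symbols: p2.

p2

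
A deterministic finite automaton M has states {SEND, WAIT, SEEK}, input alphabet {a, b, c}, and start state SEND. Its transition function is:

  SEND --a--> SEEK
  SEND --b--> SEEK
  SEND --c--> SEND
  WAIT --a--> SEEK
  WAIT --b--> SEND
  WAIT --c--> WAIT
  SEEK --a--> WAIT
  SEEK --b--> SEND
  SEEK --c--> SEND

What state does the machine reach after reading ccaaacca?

start at SEND
read 'c': SEND → SEND
read 'c': SEND → SEND
read 'a': SEND → SEEK
read 'a': SEEK → WAIT
read 'a': WAIT → SEEK
read 'c': SEEK → SEND
read 'c': SEND → SEND
read 'a': SEND → SEEK

SEEK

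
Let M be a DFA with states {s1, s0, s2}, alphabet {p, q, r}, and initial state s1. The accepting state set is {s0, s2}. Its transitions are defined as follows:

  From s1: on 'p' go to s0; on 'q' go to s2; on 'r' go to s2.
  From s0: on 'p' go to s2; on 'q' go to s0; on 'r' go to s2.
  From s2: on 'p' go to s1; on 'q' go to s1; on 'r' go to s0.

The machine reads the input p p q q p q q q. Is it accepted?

Trace: s1 -p-> s0 -p-> s2 -q-> s1 -q-> s2 -p-> s1 -q-> s2 -q-> s1 -q-> s2
End state s2 is accepting.

Yes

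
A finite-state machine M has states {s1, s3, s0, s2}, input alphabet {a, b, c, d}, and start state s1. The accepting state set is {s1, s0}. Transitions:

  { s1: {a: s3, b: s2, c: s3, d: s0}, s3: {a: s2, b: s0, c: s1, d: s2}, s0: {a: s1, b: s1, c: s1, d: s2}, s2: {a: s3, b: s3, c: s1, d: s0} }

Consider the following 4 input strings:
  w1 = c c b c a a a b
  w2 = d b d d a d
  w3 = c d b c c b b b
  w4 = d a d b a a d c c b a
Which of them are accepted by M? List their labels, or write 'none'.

w1, w4

w1: Trace: s1 -c-> s3 -c-> s1 -b-> s2 -c-> s1 -a-> s3 -a-> s2 -a-> s3 -b-> s0  → end s0, accepted
w2: Trace: s1 -d-> s0 -b-> s1 -d-> s0 -d-> s2 -a-> s3 -d-> s2  → end s2, rejected
w3: Trace: s1 -c-> s3 -d-> s2 -b-> s3 -c-> s1 -c-> s3 -b-> s0 -b-> s1 -b-> s2  → end s2, rejected
w4: Trace: s1 -d-> s0 -a-> s1 -d-> s0 -b-> s1 -a-> s3 -a-> s2 -d-> s0 -c-> s1 -c-> s3 -b-> s0 -a-> s1  → end s1, accepted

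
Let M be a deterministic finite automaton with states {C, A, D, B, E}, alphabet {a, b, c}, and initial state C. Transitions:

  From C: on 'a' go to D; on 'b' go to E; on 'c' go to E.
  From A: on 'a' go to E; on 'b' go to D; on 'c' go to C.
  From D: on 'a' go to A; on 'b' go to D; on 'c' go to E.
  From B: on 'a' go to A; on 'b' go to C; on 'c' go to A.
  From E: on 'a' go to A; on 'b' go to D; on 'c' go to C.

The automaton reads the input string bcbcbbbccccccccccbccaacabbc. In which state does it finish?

E

start at C
read 'b': C → E
read 'c': E → C
read 'b': C → E
read 'c': E → C
read 'b': C → E
read 'b': E → D
read 'b': D → D
read 'c': D → E
read 'c': E → C
read 'c': C → E
read 'c': E → C
read 'c': C → E
read 'c': E → C
read 'c': C → E
read 'c': E → C
read 'c': C → E
read 'c': E → C
read 'b': C → E
read 'c': E → C
read 'c': C → E
read 'a': E → A
read 'a': A → E
read 'c': E → C
read 'a': C → D
read 'b': D → D
read 'b': D → D
read 'c': D → E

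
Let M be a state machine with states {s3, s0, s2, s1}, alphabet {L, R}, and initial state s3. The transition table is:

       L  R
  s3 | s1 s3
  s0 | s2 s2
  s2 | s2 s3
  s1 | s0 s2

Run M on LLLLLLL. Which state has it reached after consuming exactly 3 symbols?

start at s3
read 'L': s3 → s1
read 'L': s1 → s0
read 'L': s0 → s2
After 3 symbols: s2.

s2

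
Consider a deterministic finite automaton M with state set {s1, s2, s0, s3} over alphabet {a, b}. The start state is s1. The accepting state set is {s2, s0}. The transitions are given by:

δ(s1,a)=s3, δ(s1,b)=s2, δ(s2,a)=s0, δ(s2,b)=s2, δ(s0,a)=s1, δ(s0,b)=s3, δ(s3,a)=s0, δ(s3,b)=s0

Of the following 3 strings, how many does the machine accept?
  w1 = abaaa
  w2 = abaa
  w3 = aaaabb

1

w1: s1 → s3 → s0 → s1 → s3 → s0  → end s0, accepted
w2: s1 → s3 → s0 → s1 → s3  → end s3, rejected
w3: s1 → s3 → s0 → s1 → s3 → s0 → s3  → end s3, rejected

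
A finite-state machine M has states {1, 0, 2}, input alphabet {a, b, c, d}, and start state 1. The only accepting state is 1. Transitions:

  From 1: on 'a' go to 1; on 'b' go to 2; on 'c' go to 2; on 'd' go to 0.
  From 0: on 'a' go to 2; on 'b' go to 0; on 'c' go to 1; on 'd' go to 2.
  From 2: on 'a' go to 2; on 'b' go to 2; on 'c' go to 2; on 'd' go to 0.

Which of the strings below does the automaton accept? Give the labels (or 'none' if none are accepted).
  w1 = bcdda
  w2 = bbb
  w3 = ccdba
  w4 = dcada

w1:
  start at 1
  read 'b': 1 → 2
  read 'c': 2 → 2
  read 'd': 2 → 0
  read 'd': 0 → 2
  read 'a': 2 → 2
  end 2, rejected
w2:
  start at 1
  read 'b': 1 → 2
  read 'b': 2 → 2
  read 'b': 2 → 2
  end 2, rejected
w3:
  start at 1
  read 'c': 1 → 2
  read 'c': 2 → 2
  read 'd': 2 → 0
  read 'b': 0 → 0
  read 'a': 0 → 2
  end 2, rejected
w4:
  start at 1
  read 'd': 1 → 0
  read 'c': 0 → 1
  read 'a': 1 → 1
  read 'd': 1 → 0
  read 'a': 0 → 2
  end 2, rejected

none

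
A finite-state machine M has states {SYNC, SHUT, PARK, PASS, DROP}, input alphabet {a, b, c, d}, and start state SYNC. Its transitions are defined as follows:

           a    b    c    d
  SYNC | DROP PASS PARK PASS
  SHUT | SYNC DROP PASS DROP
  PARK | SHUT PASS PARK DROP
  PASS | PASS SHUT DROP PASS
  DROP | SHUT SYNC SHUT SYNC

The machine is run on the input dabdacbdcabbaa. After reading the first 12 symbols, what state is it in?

SYNC → PASS → PASS → SHUT → DROP → SHUT → PASS → SHUT → DROP → SHUT → SYNC → PASS → SHUT
After 12 symbols: SHUT.

SHUT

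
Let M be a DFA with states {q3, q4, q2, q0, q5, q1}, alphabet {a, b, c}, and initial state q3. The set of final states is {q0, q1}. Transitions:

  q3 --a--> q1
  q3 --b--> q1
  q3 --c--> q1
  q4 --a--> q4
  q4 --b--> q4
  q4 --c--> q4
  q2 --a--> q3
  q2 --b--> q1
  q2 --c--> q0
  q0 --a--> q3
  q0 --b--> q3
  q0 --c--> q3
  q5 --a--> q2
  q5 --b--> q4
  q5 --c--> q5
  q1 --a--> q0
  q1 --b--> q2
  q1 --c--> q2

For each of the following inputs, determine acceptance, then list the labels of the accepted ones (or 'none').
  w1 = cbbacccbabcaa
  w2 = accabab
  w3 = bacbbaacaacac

w1: Trace: q3 -c-> q1 -b-> q2 -b-> q1 -a-> q0 -c-> q3 -c-> q1 -c-> q2 -b-> q1 -a-> q0 -b-> q3 -c-> q1 -a-> q0 -a-> q3  → end q3, rejected
w2: Trace: q3 -a-> q1 -c-> q2 -c-> q0 -a-> q3 -b-> q1 -a-> q0 -b-> q3  → end q3, rejected
w3: Trace: q3 -b-> q1 -a-> q0 -c-> q3 -b-> q1 -b-> q2 -a-> q3 -a-> q1 -c-> q2 -a-> q3 -a-> q1 -c-> q2 -a-> q3 -c-> q1  → end q1, accepted

w3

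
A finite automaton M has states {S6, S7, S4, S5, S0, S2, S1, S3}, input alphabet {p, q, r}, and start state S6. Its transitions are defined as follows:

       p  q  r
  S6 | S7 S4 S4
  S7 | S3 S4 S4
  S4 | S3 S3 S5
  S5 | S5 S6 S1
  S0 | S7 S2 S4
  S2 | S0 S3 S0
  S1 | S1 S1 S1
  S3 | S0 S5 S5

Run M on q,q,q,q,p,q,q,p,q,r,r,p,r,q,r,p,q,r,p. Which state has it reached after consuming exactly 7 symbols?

Trace: S6 -q-> S4 -q-> S3 -q-> S5 -q-> S6 -p-> S7 -q-> S4 -q-> S3
After 7 symbols: S3.

S3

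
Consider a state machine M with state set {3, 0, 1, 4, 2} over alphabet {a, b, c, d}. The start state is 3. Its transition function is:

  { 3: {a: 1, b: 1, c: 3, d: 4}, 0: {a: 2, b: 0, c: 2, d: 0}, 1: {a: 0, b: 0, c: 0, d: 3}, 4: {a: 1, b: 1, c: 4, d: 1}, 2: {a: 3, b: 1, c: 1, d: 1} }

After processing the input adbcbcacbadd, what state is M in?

start at 3
read 'a': 3 → 1
read 'd': 1 → 3
read 'b': 3 → 1
read 'c': 1 → 0
read 'b': 0 → 0
read 'c': 0 → 2
read 'a': 2 → 3
read 'c': 3 → 3
read 'b': 3 → 1
read 'a': 1 → 0
read 'd': 0 → 0
read 'd': 0 → 0

0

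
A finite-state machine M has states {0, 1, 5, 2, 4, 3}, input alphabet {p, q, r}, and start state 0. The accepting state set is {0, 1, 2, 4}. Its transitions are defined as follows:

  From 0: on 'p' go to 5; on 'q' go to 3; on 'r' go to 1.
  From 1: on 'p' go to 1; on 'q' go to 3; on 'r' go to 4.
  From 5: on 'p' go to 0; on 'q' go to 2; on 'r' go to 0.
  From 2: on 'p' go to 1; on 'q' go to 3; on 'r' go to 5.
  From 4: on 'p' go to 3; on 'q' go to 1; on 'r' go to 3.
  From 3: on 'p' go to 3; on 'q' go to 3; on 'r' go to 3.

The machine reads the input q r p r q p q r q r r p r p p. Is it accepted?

start at 0
read 'q': 0 → 3
read 'r': 3 → 3
read 'p': 3 → 3
read 'r': 3 → 3
read 'q': 3 → 3
read 'p': 3 → 3
read 'q': 3 → 3
read 'r': 3 → 3
read 'q': 3 → 3
read 'r': 3 → 3
read 'r': 3 → 3
read 'p': 3 → 3
read 'r': 3 → 3
read 'p': 3 → 3
read 'p': 3 → 3
End state 3 is not accepting.

No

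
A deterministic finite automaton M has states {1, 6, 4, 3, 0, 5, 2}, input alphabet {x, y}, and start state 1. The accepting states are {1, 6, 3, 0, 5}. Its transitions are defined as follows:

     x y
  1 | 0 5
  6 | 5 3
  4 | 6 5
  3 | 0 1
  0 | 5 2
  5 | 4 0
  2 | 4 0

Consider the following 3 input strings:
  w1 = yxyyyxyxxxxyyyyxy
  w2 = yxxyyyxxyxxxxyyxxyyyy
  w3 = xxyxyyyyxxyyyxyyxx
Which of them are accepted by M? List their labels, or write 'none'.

w1

w1: 1 → 5 → 4 → 5 → 0 → 2 → 4 → 5 → 4 → 6 → 5 → 4 → 5 → 0 → 2 → 0 → 5 → 0  → end 0, accepted
w2: 1 → 5 → 4 → 6 → 3 → 1 → 5 → 4 → 6 → 3 → 0 → 5 → 4 → 6 → 3 → 1 → 0 → 5 → 0 → 2 → 0 → 2  → end 2, rejected
w3: 1 → 0 → 5 → 0 → 5 → 0 → 2 → 0 → 2 → 4 → 6 → 3 → 1 → 5 → 4 → 5 → 0 → 5 → 4  → end 4, rejected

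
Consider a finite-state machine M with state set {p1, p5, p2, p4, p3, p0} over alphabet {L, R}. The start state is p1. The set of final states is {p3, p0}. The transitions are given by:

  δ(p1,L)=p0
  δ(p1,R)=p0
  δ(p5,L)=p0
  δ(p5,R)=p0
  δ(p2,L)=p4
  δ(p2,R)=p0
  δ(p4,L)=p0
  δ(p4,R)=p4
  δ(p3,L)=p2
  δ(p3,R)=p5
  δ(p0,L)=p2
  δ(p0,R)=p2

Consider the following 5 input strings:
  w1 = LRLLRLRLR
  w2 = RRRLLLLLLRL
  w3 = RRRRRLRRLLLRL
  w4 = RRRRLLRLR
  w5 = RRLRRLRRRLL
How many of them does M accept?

w1: Trace: p1 -L-> p0 -R-> p2 -L-> p4 -L-> p0 -R-> p2 -L-> p4 -R-> p4 -L-> p0 -R-> p2  → end p2, rejected
w2: Trace: p1 -R-> p0 -R-> p2 -R-> p0 -L-> p2 -L-> p4 -L-> p0 -L-> p2 -L-> p4 -L-> p0 -R-> p2 -L-> p4  → end p4, rejected
w3: Trace: p1 -R-> p0 -R-> p2 -R-> p0 -R-> p2 -R-> p0 -L-> p2 -R-> p0 -R-> p2 -L-> p4 -L-> p0 -L-> p2 -R-> p0 -L-> p2  → end p2, rejected
w4: Trace: p1 -R-> p0 -R-> p2 -R-> p0 -R-> p2 -L-> p4 -L-> p0 -R-> p2 -L-> p4 -R-> p4  → end p4, rejected
w5: Trace: p1 -R-> p0 -R-> p2 -L-> p4 -R-> p4 -R-> p4 -L-> p0 -R-> p2 -R-> p0 -R-> p2 -L-> p4 -L-> p0  → end p0, accepted

1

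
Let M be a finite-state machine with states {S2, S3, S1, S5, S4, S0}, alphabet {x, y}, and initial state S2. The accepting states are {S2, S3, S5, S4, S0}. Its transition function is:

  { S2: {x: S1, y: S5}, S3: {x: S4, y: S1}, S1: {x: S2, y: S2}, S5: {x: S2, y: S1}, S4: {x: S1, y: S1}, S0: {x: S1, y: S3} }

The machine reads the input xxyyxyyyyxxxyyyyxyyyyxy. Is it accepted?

S2 → S1 → S2 → S5 → S1 → S2 → S5 → S1 → S2 → S5 → S2 → S1 → S2 → S5 → S1 → S2 → S5 → S2 → S5 → S1 → S2 → S5 → S2 → S5
End state S5 is accepting.

Yes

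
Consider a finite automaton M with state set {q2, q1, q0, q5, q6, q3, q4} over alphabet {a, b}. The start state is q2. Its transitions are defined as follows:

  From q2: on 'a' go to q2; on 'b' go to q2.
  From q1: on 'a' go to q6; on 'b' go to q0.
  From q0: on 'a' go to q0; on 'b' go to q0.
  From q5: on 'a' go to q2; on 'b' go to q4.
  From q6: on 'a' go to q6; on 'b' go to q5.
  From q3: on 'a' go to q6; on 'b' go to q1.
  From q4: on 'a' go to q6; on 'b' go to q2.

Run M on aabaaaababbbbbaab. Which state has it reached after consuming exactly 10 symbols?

start at q2
read 'a': q2 → q2
read 'a': q2 → q2
read 'b': q2 → q2
read 'a': q2 → q2
read 'a': q2 → q2
read 'a': q2 → q2
read 'a': q2 → q2
read 'b': q2 → q2
read 'a': q2 → q2
read 'b': q2 → q2
After 10 symbols: q2.

q2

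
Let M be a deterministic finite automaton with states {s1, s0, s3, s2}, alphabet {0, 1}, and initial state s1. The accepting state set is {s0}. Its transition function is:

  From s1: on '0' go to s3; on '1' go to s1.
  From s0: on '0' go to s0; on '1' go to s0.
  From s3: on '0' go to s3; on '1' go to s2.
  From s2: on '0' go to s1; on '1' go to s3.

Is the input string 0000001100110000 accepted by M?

s1 → s3 → s3 → s3 → s3 → s3 → s3 → s2 → s3 → s3 → s3 → s2 → s3 → s3 → s3 → s3 → s3
End state s3 is not accepting.

No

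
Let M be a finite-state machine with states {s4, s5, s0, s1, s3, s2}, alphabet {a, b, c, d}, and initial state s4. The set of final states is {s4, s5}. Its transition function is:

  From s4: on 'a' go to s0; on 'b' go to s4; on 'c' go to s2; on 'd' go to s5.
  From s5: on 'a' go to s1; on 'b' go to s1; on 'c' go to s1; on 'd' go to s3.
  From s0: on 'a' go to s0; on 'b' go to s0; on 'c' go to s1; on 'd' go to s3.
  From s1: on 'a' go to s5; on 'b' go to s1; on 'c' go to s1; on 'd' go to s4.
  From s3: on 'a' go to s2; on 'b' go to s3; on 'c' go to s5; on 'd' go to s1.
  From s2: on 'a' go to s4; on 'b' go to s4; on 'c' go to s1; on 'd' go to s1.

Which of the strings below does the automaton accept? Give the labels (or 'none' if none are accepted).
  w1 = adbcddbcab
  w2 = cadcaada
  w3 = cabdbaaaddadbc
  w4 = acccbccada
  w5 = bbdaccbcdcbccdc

w3

w1: Trace: s4 -a-> s0 -d-> s3 -b-> s3 -c-> s5 -d-> s3 -d-> s1 -b-> s1 -c-> s1 -a-> s5 -b-> s1  → end s1, rejected
w2: Trace: s4 -c-> s2 -a-> s4 -d-> s5 -c-> s1 -a-> s5 -a-> s1 -d-> s4 -a-> s0  → end s0, rejected
w3: Trace: s4 -c-> s2 -a-> s4 -b-> s4 -d-> s5 -b-> s1 -a-> s5 -a-> s1 -a-> s5 -d-> s3 -d-> s1 -a-> s5 -d-> s3 -b-> s3 -c-> s5  → end s5, accepted
w4: Trace: s4 -a-> s0 -c-> s1 -c-> s1 -c-> s1 -b-> s1 -c-> s1 -c-> s1 -a-> s5 -d-> s3 -a-> s2  → end s2, rejected
w5: Trace: s4 -b-> s4 -b-> s4 -d-> s5 -a-> s1 -c-> s1 -c-> s1 -b-> s1 -c-> s1 -d-> s4 -c-> s2 -b-> s4 -c-> s2 -c-> s1 -d-> s4 -c-> s2  → end s2, rejected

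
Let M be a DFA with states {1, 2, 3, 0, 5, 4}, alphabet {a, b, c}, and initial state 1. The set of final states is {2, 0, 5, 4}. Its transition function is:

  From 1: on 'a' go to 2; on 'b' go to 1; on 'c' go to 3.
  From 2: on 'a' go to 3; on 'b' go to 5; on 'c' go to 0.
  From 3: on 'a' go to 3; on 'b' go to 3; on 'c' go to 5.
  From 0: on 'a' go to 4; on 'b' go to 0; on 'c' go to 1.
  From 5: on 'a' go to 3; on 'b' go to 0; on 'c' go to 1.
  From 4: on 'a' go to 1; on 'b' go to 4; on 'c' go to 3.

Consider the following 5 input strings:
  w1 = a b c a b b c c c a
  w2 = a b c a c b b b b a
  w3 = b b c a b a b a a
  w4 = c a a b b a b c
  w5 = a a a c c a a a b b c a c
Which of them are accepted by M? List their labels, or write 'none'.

w1: 1 → 2 → 5 → 1 → 2 → 5 → 0 → 1 → 3 → 5 → 3  → end 3, rejected
w2: 1 → 2 → 5 → 1 → 2 → 0 → 0 → 0 → 0 → 0 → 4  → end 4, accepted
w3: 1 → 1 → 1 → 3 → 3 → 3 → 3 → 3 → 3 → 3  → end 3, rejected
w4: 1 → 3 → 3 → 3 → 3 → 3 → 3 → 3 → 5  → end 5, accepted
w5: 1 → 2 → 3 → 3 → 5 → 1 → 2 → 3 → 3 → 3 → 3 → 5 → 3 → 5  → end 5, accepted

w2, w4, w5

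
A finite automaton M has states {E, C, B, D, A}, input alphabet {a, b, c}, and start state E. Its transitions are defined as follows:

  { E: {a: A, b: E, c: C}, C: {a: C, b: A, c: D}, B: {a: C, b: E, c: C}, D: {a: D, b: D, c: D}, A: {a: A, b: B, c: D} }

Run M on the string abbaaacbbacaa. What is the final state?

D

Trace: E -a-> A -b-> B -b-> E -a-> A -a-> A -a-> A -c-> D -b-> D -b-> D -a-> D -c-> D -a-> D -a-> D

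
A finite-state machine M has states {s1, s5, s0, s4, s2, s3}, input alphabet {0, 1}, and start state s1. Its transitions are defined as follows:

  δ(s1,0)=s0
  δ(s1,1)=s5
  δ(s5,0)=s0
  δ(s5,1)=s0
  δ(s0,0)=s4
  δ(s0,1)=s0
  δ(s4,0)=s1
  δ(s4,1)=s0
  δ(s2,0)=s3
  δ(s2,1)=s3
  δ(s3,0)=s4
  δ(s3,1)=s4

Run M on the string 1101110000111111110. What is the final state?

s4

start at s1
read '1': s1 → s5
read '1': s5 → s0
read '0': s0 → s4
read '1': s4 → s0
read '1': s0 → s0
read '1': s0 → s0
read '0': s0 → s4
read '0': s4 → s1
read '0': s1 → s0
read '0': s0 → s4
read '1': s4 → s0
read '1': s0 → s0
read '1': s0 → s0
read '1': s0 → s0
read '1': s0 → s0
read '1': s0 → s0
read '1': s0 → s0
read '1': s0 → s0
read '0': s0 → s4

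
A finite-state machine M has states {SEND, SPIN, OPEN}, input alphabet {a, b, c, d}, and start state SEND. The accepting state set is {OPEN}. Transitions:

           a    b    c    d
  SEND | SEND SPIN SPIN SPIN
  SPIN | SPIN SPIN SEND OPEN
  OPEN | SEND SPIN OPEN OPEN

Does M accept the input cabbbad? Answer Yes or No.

Yes

SEND → SPIN → SPIN → SPIN → SPIN → SPIN → SPIN → OPEN
End state OPEN is accepting.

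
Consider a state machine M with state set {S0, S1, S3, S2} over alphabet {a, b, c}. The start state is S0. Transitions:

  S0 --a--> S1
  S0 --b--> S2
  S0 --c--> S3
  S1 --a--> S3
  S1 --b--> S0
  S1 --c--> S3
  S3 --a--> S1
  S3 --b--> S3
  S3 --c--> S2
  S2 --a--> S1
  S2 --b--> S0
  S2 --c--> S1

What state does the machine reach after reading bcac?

Trace: S0 -b-> S2 -c-> S1 -a-> S3 -c-> S2

S2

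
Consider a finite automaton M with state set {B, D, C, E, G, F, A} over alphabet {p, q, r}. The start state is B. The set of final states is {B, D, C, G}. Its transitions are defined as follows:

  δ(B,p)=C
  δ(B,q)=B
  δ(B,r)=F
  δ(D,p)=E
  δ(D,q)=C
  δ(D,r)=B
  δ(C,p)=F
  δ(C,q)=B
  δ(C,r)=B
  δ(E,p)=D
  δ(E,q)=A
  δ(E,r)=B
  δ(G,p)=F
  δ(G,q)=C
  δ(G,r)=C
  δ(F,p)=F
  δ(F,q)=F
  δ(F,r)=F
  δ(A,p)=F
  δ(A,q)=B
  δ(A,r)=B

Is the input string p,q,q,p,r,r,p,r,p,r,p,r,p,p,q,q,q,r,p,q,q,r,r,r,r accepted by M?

No

Trace: B -p-> C -q-> B -q-> B -p-> C -r-> B -r-> F -p-> F -r-> F -p-> F -r-> F -p-> F -r-> F -p-> F -p-> F -q-> F -q-> F -q-> F -r-> F -p-> F -q-> F -q-> F -r-> F -r-> F -r-> F -r-> F
End state F is not accepting.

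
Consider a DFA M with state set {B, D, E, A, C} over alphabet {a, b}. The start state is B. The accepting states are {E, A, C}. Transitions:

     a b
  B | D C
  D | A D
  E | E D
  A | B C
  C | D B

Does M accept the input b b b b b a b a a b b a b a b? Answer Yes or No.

start at B
read 'b': B → C
read 'b': C → B
read 'b': B → C
read 'b': C → B
read 'b': B → C
read 'a': C → D
read 'b': D → D
read 'a': D → A
read 'a': A → B
read 'b': B → C
read 'b': C → B
read 'a': B → D
read 'b': D → D
read 'a': D → A
read 'b': A → C
End state C is accepting.

Yes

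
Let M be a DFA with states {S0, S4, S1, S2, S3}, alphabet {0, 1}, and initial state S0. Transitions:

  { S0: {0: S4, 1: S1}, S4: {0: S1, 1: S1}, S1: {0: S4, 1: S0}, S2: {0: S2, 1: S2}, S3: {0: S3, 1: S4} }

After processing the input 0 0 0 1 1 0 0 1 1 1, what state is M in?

Trace: S0 -0-> S4 -0-> S1 -0-> S4 -1-> S1 -1-> S0 -0-> S4 -0-> S1 -1-> S0 -1-> S1 -1-> S0

S0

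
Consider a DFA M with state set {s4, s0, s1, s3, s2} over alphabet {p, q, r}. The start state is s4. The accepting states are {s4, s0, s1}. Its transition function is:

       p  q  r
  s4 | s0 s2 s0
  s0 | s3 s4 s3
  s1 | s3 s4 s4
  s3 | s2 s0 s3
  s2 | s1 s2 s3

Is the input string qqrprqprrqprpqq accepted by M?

No

s4 → s2 → s2 → s3 → s2 → s3 → s0 → s3 → s3 → s3 → s0 → s3 → s3 → s2 → s2 → s2
End state s2 is not accepting.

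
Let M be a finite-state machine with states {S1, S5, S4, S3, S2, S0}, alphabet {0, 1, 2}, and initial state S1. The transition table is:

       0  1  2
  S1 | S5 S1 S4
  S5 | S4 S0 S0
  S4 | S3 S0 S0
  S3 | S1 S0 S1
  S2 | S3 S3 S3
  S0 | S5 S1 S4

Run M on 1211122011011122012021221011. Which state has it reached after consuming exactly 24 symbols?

Trace: S1 -1-> S1 -2-> S4 -1-> S0 -1-> S1 -1-> S1 -2-> S4 -2-> S0 -0-> S5 -1-> S0 -1-> S1 -0-> S5 -1-> S0 -1-> S1 -1-> S1 -2-> S4 -2-> S0 -0-> S5 -1-> S0 -2-> S4 -0-> S3 -2-> S1 -1-> S1 -2-> S4 -2-> S0
After 24 symbols: S0.

S0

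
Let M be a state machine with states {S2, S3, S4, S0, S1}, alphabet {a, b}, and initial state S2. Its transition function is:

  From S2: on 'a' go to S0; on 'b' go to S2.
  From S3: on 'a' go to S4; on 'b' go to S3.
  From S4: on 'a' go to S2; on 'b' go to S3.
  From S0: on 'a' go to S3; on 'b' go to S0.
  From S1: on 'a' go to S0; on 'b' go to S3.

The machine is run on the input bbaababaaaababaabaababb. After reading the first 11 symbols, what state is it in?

start at S2
read 'b': S2 → S2
read 'b': S2 → S2
read 'a': S2 → S0
read 'a': S0 → S3
read 'b': S3 → S3
read 'a': S3 → S4
read 'b': S4 → S3
read 'a': S3 → S4
read 'a': S4 → S2
read 'a': S2 → S0
read 'a': S0 → S3
After 11 symbols: S3.

S3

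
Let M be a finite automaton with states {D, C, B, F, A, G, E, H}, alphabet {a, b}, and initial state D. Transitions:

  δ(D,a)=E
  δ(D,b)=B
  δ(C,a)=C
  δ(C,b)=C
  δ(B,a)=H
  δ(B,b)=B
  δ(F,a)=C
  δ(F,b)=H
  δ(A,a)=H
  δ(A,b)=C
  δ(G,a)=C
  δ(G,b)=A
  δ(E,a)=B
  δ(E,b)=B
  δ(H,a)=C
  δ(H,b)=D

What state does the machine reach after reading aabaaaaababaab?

D → E → B → B → H → C → C → C → C → C → C → C → C → C → C

C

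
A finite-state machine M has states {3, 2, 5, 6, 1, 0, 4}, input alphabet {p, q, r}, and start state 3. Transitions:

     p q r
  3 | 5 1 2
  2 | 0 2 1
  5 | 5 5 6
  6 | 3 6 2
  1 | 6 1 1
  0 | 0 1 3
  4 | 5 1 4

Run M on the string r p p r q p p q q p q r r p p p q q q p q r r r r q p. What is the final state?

3 → 2 → 0 → 0 → 3 → 1 → 6 → 3 → 1 → 1 → 6 → 6 → 2 → 1 → 6 → 3 → 5 → 5 → 5 → 5 → 5 → 5 → 6 → 2 → 1 → 1 → 1 → 6

6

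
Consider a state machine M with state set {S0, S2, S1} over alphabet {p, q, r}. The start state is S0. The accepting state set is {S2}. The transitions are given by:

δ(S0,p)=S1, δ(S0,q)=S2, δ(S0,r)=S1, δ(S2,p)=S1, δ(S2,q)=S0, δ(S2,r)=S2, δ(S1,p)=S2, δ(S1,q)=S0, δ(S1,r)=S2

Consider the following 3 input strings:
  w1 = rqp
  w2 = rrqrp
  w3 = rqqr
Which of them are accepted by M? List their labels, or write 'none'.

w2, w3

w1: S0 → S1 → S0 → S1  → end S1, rejected
w2: S0 → S1 → S2 → S0 → S1 → S2  → end S2, accepted
w3: S0 → S1 → S0 → S2 → S2  → end S2, accepted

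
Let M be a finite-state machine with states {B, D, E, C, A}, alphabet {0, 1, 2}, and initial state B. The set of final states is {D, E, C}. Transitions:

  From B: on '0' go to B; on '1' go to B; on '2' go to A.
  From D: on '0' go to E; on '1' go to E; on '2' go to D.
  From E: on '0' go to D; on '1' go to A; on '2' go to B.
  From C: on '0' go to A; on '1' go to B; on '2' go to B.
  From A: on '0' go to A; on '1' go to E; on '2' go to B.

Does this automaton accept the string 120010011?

Yes

B → B → A → A → A → E → D → E → A → E
End state E is accepting.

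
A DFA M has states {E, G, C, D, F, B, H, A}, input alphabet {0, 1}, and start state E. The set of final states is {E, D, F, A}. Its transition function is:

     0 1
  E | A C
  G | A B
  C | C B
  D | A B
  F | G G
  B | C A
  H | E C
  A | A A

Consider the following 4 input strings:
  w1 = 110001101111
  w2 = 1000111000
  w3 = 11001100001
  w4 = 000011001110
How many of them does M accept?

4

w1: E → C → B → C → C → C → B → A → A → A → A → A → A  → end A, accepted
w2: E → C → C → C → C → B → A → A → A → A → A  → end A, accepted
w3: E → C → B → C → C → B → A → A → A → A → A → A  → end A, accepted
w4: E → A → A → A → A → A → A → A → A → A → A → A → A  → end A, accepted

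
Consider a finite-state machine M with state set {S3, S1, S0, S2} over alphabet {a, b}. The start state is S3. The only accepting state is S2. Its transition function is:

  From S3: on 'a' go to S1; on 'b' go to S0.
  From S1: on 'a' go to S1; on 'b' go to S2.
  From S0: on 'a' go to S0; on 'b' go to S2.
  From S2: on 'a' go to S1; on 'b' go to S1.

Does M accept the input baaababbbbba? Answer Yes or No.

No

Trace: S3 -b-> S0 -a-> S0 -a-> S0 -a-> S0 -b-> S2 -a-> S1 -b-> S2 -b-> S1 -b-> S2 -b-> S1 -b-> S2 -a-> S1
End state S1 is not accepting.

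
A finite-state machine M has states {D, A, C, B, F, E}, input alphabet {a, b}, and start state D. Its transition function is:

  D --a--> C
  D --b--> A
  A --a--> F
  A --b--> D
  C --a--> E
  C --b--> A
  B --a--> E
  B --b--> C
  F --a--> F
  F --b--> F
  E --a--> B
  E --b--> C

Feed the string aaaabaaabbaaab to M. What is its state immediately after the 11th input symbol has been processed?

F

Trace: D -a-> C -a-> E -a-> B -a-> E -b-> C -a-> E -a-> B -a-> E -b-> C -b-> A -a-> F
After 11 symbols: F.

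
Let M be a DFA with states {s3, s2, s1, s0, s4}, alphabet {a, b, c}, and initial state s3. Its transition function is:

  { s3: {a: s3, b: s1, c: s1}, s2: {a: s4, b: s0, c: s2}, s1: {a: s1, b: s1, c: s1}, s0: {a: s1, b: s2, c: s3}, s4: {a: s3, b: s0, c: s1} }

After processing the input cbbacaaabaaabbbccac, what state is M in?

Trace: s3 -c-> s1 -b-> s1 -b-> s1 -a-> s1 -c-> s1 -a-> s1 -a-> s1 -a-> s1 -b-> s1 -a-> s1 -a-> s1 -a-> s1 -b-> s1 -b-> s1 -b-> s1 -c-> s1 -c-> s1 -a-> s1 -c-> s1

s1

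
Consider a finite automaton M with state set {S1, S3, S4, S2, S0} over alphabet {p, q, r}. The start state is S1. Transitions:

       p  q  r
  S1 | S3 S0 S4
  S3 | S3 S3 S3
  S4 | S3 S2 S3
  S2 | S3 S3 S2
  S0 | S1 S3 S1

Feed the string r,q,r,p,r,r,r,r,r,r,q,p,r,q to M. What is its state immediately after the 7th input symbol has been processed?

start at S1
read 'r': S1 → S4
read 'q': S4 → S2
read 'r': S2 → S2
read 'p': S2 → S3
read 'r': S3 → S3
read 'r': S3 → S3
read 'r': S3 → S3
After 7 symbols: S3.

S3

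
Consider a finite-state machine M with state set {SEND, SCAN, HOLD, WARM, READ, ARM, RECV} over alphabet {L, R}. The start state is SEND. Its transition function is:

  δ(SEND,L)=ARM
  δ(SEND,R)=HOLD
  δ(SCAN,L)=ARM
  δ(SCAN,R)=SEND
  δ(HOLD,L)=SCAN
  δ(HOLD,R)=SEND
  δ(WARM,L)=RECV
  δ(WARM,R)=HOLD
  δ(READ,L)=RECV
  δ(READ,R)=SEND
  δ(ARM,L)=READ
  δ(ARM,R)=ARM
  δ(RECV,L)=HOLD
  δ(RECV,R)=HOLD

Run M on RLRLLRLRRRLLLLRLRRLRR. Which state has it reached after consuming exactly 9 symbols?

ARM

start at SEND
read 'R': SEND → HOLD
read 'L': HOLD → SCAN
read 'R': SCAN → SEND
read 'L': SEND → ARM
read 'L': ARM → READ
read 'R': READ → SEND
read 'L': SEND → ARM
read 'R': ARM → ARM
read 'R': ARM → ARM
After 9 symbols: ARM.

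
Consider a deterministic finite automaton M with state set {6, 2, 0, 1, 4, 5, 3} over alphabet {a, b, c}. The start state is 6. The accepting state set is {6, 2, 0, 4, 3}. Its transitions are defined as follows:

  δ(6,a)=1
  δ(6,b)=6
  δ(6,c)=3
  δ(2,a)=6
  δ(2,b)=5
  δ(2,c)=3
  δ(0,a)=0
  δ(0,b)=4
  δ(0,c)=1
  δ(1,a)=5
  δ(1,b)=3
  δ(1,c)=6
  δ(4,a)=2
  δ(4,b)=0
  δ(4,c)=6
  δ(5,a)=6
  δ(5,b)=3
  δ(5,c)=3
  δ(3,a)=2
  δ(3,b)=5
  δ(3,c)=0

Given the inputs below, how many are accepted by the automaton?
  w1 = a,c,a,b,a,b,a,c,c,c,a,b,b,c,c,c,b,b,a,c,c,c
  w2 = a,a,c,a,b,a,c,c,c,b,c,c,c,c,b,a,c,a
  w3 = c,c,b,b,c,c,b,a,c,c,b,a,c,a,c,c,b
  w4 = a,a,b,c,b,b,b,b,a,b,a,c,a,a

3

w1: 6 → 1 → 6 → 1 → 3 → 2 → 5 → 6 → 3 → 0 → 1 → 5 → 3 → 5 → 3 → 0 → 1 → 3 → 5 → 6 → 3 → 0 → 1  → end 1, rejected
w2: 6 → 1 → 5 → 3 → 2 → 5 → 6 → 3 → 0 → 1 → 3 → 0 → 1 → 6 → 3 → 5 → 6 → 3 → 2  → end 2, accepted
w3: 6 → 3 → 0 → 4 → 0 → 1 → 6 → 6 → 1 → 6 → 3 → 5 → 6 → 3 → 2 → 3 → 0 → 4  → end 4, accepted
w4: 6 → 1 → 5 → 3 → 0 → 4 → 0 → 4 → 0 → 0 → 4 → 2 → 3 → 2 → 6  → end 6, accepted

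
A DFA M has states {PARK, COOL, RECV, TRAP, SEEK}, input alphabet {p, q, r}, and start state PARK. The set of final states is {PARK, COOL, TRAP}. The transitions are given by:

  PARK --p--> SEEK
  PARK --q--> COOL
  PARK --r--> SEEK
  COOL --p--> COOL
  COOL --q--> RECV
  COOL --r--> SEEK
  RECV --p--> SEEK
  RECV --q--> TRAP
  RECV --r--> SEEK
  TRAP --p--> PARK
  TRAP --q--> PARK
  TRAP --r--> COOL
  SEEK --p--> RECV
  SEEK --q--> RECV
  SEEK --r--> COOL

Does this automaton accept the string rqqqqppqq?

Yes

start at PARK
read 'r': PARK → SEEK
read 'q': SEEK → RECV
read 'q': RECV → TRAP
read 'q': TRAP → PARK
read 'q': PARK → COOL
read 'p': COOL → COOL
read 'p': COOL → COOL
read 'q': COOL → RECV
read 'q': RECV → TRAP
End state TRAP is accepting.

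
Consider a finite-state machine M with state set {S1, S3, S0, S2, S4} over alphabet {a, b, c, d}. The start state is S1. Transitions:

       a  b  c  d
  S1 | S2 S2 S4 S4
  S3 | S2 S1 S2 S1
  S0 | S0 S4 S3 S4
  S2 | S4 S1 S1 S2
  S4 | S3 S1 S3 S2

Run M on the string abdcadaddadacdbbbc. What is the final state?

S1 → S2 → S1 → S4 → S3 → S2 → S2 → S4 → S2 → S2 → S4 → S2 → S4 → S3 → S1 → S2 → S1 → S2 → S1

S1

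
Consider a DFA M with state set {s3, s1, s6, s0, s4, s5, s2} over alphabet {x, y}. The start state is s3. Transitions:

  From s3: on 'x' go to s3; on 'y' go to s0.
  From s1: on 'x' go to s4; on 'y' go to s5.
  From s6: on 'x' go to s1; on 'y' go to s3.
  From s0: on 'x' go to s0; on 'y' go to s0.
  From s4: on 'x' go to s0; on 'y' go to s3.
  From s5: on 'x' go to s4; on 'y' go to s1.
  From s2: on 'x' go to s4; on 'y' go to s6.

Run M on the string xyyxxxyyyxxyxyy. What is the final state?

start at s3
read 'x': s3 → s3
read 'y': s3 → s0
read 'y': s0 → s0
read 'x': s0 → s0
read 'x': s0 → s0
read 'x': s0 → s0
read 'y': s0 → s0
read 'y': s0 → s0
read 'y': s0 → s0
read 'x': s0 → s0
read 'x': s0 → s0
read 'y': s0 → s0
read 'x': s0 → s0
read 'y': s0 → s0
read 'y': s0 → s0

s0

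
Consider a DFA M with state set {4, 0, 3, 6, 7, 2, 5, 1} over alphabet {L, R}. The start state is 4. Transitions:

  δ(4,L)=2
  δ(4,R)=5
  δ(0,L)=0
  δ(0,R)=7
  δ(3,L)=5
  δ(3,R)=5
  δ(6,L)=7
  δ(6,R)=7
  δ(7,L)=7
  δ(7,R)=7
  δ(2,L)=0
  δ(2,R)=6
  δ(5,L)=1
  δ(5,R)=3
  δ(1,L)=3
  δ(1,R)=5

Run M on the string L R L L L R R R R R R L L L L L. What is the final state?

start at 4
read 'L': 4 → 2
read 'R': 2 → 6
read 'L': 6 → 7
read 'L': 7 → 7
read 'L': 7 → 7
read 'R': 7 → 7
read 'R': 7 → 7
read 'R': 7 → 7
read 'R': 7 → 7
read 'R': 7 → 7
read 'R': 7 → 7
read 'L': 7 → 7
read 'L': 7 → 7
read 'L': 7 → 7
read 'L': 7 → 7
read 'L': 7 → 7

7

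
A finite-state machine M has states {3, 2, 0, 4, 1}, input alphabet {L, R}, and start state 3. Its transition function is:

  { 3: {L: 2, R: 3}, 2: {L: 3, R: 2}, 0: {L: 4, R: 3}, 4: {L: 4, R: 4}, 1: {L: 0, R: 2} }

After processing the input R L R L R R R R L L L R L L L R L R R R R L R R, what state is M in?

3 → 3 → 2 → 2 → 3 → 3 → 3 → 3 → 3 → 2 → 3 → 2 → 2 → 3 → 2 → 3 → 3 → 2 → 2 → 2 → 2 → 2 → 3 → 3 → 3

3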